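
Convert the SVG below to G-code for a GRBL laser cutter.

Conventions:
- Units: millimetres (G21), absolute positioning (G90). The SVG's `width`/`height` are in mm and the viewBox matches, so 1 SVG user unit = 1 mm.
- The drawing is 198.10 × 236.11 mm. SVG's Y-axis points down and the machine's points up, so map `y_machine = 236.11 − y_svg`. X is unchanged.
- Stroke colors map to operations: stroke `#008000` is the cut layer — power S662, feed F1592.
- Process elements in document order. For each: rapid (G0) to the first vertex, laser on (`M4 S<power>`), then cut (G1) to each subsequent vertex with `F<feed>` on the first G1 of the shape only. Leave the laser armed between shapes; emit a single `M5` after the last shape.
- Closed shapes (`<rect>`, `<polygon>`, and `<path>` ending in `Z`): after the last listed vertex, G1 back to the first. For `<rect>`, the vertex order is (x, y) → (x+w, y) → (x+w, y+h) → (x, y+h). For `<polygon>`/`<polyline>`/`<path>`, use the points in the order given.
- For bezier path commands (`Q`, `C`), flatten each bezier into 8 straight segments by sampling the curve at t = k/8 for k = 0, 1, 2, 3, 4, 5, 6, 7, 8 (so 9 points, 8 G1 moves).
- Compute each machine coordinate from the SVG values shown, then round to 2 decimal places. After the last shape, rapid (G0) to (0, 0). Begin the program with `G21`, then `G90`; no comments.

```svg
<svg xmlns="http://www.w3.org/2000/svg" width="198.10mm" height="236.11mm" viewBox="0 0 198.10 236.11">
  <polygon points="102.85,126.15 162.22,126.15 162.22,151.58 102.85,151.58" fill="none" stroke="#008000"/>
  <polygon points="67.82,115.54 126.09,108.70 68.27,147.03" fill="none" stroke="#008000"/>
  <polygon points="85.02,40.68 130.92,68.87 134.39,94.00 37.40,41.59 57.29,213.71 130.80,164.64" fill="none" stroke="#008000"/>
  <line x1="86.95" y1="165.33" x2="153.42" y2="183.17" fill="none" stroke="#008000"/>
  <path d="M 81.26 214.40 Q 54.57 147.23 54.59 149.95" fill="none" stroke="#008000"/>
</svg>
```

G21
G90
G0 X102.85 Y109.96
M4 S662
G1 X162.22 Y109.96 F1592
G1 X162.22 Y84.53
G1 X102.85 Y84.53
G1 X102.85 Y109.96
G0 X67.82 Y120.57
M4 S662
G1 X126.09 Y127.41 F1592
G1 X68.27 Y89.08
G1 X67.82 Y120.57
G0 X85.02 Y195.43
M4 S662
G1 X130.92 Y167.24 F1592
G1 X134.39 Y142.11
G1 X37.40 Y194.52
G1 X57.29 Y22.40
G1 X130.80 Y71.47
G1 X85.02 Y195.43
G0 X86.95 Y70.78
M4 S662
G1 X153.42 Y52.94 F1592
G0 X81.26 Y21.71
M4 S662
G1 X75.00 Y37.41 F1592
G1 X69.58 Y50.93
G1 X65.00 Y62.26
G1 X61.25 Y71.41
G1 X58.33 Y78.37
G1 X56.25 Y83.15
G1 X55.00 Y85.75
G1 X54.59 Y86.16
M5
G0 X0.00 Y0.00

Since the viewBox matches the mm dimensions, user units are millimetres directly. The only transform is the Y-flip y_m = 236.11 − y_svg.

Shape 1 is a rectangle drawn with `<polygon>`. Its stroke #008000 means cut at S662, F1592. After flipping Y the toolpath is (102.85,109.96) → (162.22,109.96) → (162.22,84.53) → (102.85,84.53) → (102.85,109.96), returning to the start.

Shape 2 is a closed polygon drawn with `<polygon>`. Its stroke #008000 means cut at S662, F1592. After flipping Y the toolpath is (67.82,120.57) → (126.09,127.41) → (68.27,89.08) → (67.82,120.57), returning to the start.

Shape 3 is a closed polygon drawn with `<polygon>`. Its stroke #008000 means cut at S662, F1592. After flipping Y the toolpath is (85.02,195.43) → (130.92,167.24) → (134.39,142.11) → (37.40,194.52) → (57.29,22.40) → (130.80,71.47) → (85.02,195.43), returning to the start.

Shape 4 is a line segment drawn with `<line>`. Its stroke #008000 means cut at S662, F1592. After flipping Y the toolpath is (86.95,70.78) → (153.42,52.94).

Shape 5 is a quadratic bezier drawn with `<path>`. Its stroke #008000 means cut at S662, F1592. After flipping Y the toolpath is (81.26,21.71) → (75.00,37.41) → (69.58,50.93) → (65.00,62.26) → (61.25,71.41) → (58.33,78.37) → (56.25,83.15) → (55.00,85.75) → (54.59,86.16).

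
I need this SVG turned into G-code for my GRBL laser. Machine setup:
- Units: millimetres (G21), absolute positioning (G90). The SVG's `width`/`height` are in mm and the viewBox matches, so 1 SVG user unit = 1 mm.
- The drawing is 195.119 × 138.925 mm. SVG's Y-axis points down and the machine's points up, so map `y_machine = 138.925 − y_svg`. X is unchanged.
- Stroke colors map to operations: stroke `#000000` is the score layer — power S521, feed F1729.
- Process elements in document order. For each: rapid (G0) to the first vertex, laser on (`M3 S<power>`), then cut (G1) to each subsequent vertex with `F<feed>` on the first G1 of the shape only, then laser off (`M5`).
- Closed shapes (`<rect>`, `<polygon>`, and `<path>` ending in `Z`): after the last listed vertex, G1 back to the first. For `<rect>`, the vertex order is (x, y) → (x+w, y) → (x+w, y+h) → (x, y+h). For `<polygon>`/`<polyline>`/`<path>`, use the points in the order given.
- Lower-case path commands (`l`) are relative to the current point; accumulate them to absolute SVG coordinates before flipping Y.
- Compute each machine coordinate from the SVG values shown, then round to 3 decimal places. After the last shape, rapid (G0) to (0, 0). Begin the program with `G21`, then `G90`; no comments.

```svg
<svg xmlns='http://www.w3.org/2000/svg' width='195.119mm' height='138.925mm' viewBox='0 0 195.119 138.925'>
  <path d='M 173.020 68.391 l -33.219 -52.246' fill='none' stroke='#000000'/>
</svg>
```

Since the viewBox matches the mm dimensions, user units are millimetres directly. The only transform is the Y-flip y_m = 138.925 − y_svg.

Shape 1 is a line segment drawn with `<path>`. Its stroke #000000 means score at S521, F1729. After flipping Y the toolpath is (173.020,70.534) → (139.801,122.780).

G21
G90
G0 X173.020 Y70.534
M3 S521
G1 X139.801 Y122.780 F1729
M5
G0 X0.000 Y0.000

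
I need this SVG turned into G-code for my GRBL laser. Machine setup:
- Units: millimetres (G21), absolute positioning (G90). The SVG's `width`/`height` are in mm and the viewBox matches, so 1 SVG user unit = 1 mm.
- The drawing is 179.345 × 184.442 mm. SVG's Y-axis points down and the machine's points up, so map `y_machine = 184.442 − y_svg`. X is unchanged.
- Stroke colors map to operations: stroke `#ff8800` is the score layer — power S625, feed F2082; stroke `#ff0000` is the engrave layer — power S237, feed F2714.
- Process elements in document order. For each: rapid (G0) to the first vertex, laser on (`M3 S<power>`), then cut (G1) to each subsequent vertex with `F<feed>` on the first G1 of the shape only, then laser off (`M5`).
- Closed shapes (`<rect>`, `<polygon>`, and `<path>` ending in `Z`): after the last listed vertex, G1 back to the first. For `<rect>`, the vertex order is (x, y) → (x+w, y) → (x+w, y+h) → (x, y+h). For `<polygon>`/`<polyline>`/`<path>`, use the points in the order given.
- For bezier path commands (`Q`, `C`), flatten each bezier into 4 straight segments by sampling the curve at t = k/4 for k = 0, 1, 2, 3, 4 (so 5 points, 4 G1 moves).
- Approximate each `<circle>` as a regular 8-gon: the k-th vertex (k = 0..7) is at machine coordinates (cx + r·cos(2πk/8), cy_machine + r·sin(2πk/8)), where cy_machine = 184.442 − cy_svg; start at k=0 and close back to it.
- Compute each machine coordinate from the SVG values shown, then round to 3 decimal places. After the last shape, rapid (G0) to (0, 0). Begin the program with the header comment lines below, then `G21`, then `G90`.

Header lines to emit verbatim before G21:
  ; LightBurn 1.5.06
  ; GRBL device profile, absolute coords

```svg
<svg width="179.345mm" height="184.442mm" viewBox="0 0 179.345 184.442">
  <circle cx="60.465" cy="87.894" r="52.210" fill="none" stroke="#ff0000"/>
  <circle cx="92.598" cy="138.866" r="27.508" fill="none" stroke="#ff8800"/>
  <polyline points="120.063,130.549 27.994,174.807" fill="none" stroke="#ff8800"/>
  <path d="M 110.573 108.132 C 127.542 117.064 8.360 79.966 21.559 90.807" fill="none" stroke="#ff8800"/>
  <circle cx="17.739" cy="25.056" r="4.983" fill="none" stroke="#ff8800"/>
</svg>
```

; LightBurn 1.5.06
; GRBL device profile, absolute coords
G21
G90
G0 X112.675 Y96.548
M3 S237
G1 X97.383 Y133.466 F2714
G1 X60.465 Y148.758
G1 X23.547 Y133.466
G1 X8.255 Y96.548
G1 X23.547 Y59.630
G1 X60.465 Y44.338
G1 X97.383 Y59.630
G1 X112.675 Y96.548
M5
G0 X120.106 Y45.576
M3 S625
G1 X112.049 Y65.027 F2082
G1 X92.598 Y73.084
G1 X73.147 Y65.027
G1 X65.090 Y45.576
G1 X73.147 Y26.125
G1 X92.598 Y18.068
G1 X112.049 Y26.125
G1 X120.106 Y45.576
M5
G0 X120.063 Y53.893
M3 S625
G1 X27.994 Y9.635 F2082
M5
G0 X110.573 Y76.310
M3 S625
G1 X101.967 Y76.773 F2082
G1 X67.480 Y85.688
G1 X32.285 Y94.245
G1 X21.559 Y93.635
M5
G0 X22.722 Y159.386
M3 S625
G1 X21.263 Y162.910 F2082
G1 X17.739 Y164.369
G1 X14.215 Y162.910
G1 X12.756 Y159.386
G1 X14.215 Y155.862
G1 X17.739 Y154.403
G1 X21.263 Y155.862
G1 X22.722 Y159.386
M5
G0 X0.000 Y0.000

Since the viewBox matches the mm dimensions, user units are millimetres directly. The only transform is the Y-flip y_m = 184.442 − y_svg.

Shape 1 is a circle drawn with `<circle>`. Its stroke #ff0000 means engrave at S237, F2714. After flipping Y the toolpath is (112.675,96.548) → (97.383,133.466) → (60.465,148.758) → (23.547,133.466) → (8.255,96.548) → (23.547,59.630) → (60.465,44.338) → (97.383,59.630) → (112.675,96.548), returning to the start.

Shape 2 is a circle drawn with `<circle>`. Its stroke #ff8800 means score at S625, F2082. After flipping Y the toolpath is (120.106,45.576) → (112.049,65.027) → (92.598,73.084) → (73.147,65.027) → (65.090,45.576) → (73.147,26.125) → (92.598,18.068) → (112.049,26.125) → (120.106,45.576), returning to the start.

Shape 3 is a line segment drawn with `<polyline>`. Its stroke #ff8800 means score at S625, F2082. After flipping Y the toolpath is (120.063,53.893) → (27.994,9.635).

Shape 4 is a cubic bezier drawn with `<path>`. Its stroke #ff8800 means score at S625, F2082. After flipping Y the toolpath is (110.573,76.310) → (101.967,76.773) → (67.480,85.688) → (32.285,94.245) → (21.559,93.635).

Shape 5 is a circle drawn with `<circle>`. Its stroke #ff8800 means score at S625, F2082. After flipping Y the toolpath is (22.722,159.386) → (21.263,162.910) → (17.739,164.369) → (14.215,162.910) → (12.756,159.386) → (14.215,155.862) → (17.739,154.403) → (21.263,155.862) → (22.722,159.386), returning to the start.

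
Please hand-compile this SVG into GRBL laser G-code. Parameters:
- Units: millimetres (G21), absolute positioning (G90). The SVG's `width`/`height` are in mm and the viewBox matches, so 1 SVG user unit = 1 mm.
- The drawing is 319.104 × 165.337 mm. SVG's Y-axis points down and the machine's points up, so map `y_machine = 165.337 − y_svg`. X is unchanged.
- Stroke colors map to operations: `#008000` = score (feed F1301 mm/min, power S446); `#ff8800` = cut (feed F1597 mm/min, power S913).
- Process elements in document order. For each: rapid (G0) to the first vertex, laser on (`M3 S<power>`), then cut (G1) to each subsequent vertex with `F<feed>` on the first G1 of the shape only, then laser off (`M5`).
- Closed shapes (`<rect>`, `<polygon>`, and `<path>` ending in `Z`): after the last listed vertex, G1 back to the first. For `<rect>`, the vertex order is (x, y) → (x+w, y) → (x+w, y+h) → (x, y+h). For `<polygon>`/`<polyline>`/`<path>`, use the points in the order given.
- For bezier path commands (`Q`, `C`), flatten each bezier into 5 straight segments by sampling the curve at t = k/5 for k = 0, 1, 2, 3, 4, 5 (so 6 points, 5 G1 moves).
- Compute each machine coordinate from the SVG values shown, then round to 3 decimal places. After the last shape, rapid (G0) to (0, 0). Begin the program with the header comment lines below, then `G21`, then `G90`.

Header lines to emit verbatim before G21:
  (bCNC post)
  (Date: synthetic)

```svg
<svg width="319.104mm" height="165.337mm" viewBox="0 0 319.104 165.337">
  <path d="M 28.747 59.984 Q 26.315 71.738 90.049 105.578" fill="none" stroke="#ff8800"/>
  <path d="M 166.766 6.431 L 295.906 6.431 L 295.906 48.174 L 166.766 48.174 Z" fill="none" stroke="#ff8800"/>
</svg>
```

Since the viewBox matches the mm dimensions, user units are millimetres directly. The only transform is the Y-flip y_m = 165.337 − y_svg.

Shape 1 is a quadratic bezier drawn with `<path>`. Its stroke #ff8800 means cut at S913, F1597. After flipping Y the toolpath is (28.747,105.353) → (30.421,99.768) → (37.388,92.416) → (49.648,83.297) → (67.202,72.412) → (90.049,59.759).

Shape 2 is a rectangle drawn with `<path>`. Its stroke #ff8800 means cut at S913, F1597. After flipping Y the toolpath is (166.766,158.906) → (295.906,158.906) → (295.906,117.163) → (166.766,117.163) → (166.766,158.906), returning to the start.

(bCNC post)
(Date: synthetic)
G21
G90
G0 X28.747 Y105.353
M3 S913
G1 X30.421 Y99.768 F1597
G1 X37.388 Y92.416
G1 X49.648 Y83.297
G1 X67.202 Y72.412
G1 X90.049 Y59.759
M5
G0 X166.766 Y158.906
M3 S913
G1 X295.906 Y158.906 F1597
G1 X295.906 Y117.163
G1 X166.766 Y117.163
G1 X166.766 Y158.906
M5
G0 X0.000 Y0.000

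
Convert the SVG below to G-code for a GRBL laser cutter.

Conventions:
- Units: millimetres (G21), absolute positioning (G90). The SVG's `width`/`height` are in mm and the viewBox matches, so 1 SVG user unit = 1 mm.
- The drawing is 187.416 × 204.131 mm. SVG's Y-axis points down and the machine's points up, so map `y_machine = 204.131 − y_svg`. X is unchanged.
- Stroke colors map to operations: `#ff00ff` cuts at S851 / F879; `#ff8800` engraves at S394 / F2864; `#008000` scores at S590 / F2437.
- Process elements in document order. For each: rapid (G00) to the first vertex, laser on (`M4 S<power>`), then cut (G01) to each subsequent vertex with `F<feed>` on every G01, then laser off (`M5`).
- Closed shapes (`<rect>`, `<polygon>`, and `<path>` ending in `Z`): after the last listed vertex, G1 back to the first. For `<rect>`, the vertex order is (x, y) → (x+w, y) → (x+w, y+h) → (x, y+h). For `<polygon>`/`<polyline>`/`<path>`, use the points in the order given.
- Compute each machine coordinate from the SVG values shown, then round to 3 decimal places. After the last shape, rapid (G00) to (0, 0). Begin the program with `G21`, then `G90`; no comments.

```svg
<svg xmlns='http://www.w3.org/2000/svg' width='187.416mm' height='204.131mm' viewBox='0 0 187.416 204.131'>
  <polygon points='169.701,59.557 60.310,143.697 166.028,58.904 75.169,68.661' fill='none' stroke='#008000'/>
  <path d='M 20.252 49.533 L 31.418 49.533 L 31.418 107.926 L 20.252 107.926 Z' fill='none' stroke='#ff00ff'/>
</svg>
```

G21
G90
G00 X169.701 Y144.574
M4 S590
G01 X60.310 Y60.434 F2437
G01 X166.028 Y145.227 F2437
G01 X75.169 Y135.470 F2437
G01 X169.701 Y144.574 F2437
M5
G00 X20.252 Y154.598
M4 S851
G01 X31.418 Y154.598 F879
G01 X31.418 Y96.205 F879
G01 X20.252 Y96.205 F879
G01 X20.252 Y154.598 F879
M5
G00 X0.000 Y0.000

viewBox `0 0 187.416 204.131` with mm width/height → 1 unit = 1 mm. Flip: y_m = 204.131 − y_svg.

**Shape 1** — `<polygon>` closed polygon, stroke `#008000` → score (S590, F2437). Machine vertices: (169.701,144.574) → (60.310,60.434) → (166.028,145.227) → (75.169,135.470) → (169.701,144.574). Closed: final G1 returns to the first vertex.

**Shape 2** — `<path>` rectangle, stroke `#ff00ff` → cut (S851, F879). Machine vertices: (20.252,154.598) → (31.418,154.598) → (31.418,96.205) → (20.252,96.205) → (20.252,154.598). Closed: final G1 returns to the first vertex.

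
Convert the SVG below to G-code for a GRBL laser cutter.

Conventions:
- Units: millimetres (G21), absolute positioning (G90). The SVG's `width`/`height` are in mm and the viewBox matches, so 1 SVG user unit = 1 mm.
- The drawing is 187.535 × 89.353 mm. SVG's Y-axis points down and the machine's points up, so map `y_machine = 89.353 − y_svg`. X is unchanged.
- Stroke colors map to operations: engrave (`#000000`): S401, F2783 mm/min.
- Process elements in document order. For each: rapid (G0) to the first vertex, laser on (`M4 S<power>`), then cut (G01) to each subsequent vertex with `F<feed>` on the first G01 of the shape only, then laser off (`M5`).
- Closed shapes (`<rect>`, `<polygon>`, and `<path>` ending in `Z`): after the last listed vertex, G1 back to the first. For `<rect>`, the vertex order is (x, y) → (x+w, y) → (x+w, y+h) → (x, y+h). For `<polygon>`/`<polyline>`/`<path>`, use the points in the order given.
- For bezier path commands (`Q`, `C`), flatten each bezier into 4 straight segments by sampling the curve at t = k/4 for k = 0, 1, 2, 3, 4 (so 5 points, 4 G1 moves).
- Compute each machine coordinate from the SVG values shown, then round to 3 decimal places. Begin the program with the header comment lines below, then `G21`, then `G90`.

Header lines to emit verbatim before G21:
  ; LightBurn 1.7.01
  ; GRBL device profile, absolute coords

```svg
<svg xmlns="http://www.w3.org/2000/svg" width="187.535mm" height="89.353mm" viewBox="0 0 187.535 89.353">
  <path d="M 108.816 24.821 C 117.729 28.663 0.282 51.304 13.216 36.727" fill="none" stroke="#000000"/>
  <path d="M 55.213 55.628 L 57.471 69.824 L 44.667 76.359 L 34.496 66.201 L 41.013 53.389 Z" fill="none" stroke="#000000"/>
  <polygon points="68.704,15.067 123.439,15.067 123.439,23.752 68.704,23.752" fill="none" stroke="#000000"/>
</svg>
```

Since the viewBox matches the mm dimensions, user units are millimetres directly. The only transform is the Y-flip y_m = 89.353 − y_svg.

Shape 1 is a cubic bezier drawn with `<path>`. Its stroke #000000 means engrave at S401, F2783. After flipping Y the toolpath is (108.816,64.532) → (95.820,59.001) → (59.508,51.672) → (23.950,47.796) → (13.216,52.626).

Shape 2 is a regular polygon drawn with `<path>`. Its stroke #000000 means engrave at S401, F2783. After flipping Y the toolpath is (55.213,33.725) → (57.471,19.529) → (44.667,12.994) → (34.496,23.152) → (41.013,35.964) → (55.213,33.725), returning to the start.

Shape 3 is a rectangle drawn with `<polygon>`. Its stroke #000000 means engrave at S401, F2783. After flipping Y the toolpath is (68.704,74.286) → (123.439,74.286) → (123.439,65.601) → (68.704,65.601) → (68.704,74.286), returning to the start.

; LightBurn 1.7.01
; GRBL device profile, absolute coords
G21
G90
G0 X108.816 Y64.532
M4 S401
G01 X95.820 Y59.001 F2783
G01 X59.508 Y51.672
G01 X23.950 Y47.796
G01 X13.216 Y52.626
M5
G0 X55.213 Y33.725
M4 S401
G01 X57.471 Y19.529 F2783
G01 X44.667 Y12.994
G01 X34.496 Y23.152
G01 X41.013 Y35.964
G01 X55.213 Y33.725
M5
G0 X68.704 Y74.286
M4 S401
G01 X123.439 Y74.286 F2783
G01 X123.439 Y65.601
G01 X68.704 Y65.601
G01 X68.704 Y74.286
M5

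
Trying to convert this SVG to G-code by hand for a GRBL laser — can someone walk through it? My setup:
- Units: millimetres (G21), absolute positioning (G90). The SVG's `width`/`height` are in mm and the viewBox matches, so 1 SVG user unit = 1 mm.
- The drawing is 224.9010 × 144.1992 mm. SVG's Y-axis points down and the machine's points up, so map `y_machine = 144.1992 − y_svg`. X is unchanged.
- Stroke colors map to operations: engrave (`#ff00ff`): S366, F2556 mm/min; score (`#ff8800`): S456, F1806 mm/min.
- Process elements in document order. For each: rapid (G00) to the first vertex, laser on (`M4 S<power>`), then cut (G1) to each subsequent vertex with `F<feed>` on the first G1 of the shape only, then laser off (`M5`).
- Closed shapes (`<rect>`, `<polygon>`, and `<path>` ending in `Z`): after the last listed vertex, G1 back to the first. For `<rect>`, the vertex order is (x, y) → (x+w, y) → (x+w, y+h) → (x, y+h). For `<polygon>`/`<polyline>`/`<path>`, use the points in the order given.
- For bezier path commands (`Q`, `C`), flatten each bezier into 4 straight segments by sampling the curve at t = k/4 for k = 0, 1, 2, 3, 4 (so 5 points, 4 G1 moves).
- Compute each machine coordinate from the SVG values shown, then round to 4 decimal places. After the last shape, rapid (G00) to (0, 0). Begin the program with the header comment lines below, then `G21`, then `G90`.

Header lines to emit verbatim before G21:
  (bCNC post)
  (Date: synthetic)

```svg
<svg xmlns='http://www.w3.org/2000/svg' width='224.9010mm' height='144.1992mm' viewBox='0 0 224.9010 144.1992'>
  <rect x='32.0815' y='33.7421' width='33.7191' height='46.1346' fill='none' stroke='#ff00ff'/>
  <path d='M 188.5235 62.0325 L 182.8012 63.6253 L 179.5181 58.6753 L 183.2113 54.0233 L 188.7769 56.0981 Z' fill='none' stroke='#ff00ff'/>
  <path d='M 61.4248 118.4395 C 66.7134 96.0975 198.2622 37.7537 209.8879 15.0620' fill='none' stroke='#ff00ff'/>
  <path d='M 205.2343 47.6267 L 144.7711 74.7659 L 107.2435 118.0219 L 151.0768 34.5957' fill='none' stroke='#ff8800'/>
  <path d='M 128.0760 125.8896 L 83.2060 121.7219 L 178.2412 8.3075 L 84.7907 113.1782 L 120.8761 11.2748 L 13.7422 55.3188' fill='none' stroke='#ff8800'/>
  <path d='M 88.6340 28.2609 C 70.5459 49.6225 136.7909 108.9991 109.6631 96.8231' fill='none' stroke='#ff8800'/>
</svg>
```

1 u = 1 mm; y_m = 144.1992 − y.

[1] `<rect>` rectangle, #ff00ff→engrave S366 F2556: (32.0815,110.4571) → (65.8006,110.4571) → (65.8006,64.3225) → (32.0815,64.3225) → (32.0815,110.4571) (closed)

[2] `<path>` regular polygon, #ff00ff→engrave S366 F2556: (188.5235,82.1667) → (182.8012,80.5739) → (179.5181,85.5239) → (183.2113,90.1759) → (188.7769,88.1011) → (188.5235,82.1667) (closed)

[3] `<path>` cubic bezier, #ff00ff→engrave S366 F2556: (61.4248,25.7597) → (85.2184,48.1469) → (133.2799,77.3173) → (182.5297,106.5532) → (209.8879,129.1372)

[4] `<path>` open polyline, #ff8800→score S456 F1806: (205.2343,96.5725) → (144.7711,69.4333) → (107.2435,26.1773) → (151.0768,109.6035)

[5] `<path>` open polyline, #ff8800→score S456 F1806: (128.0760,18.3096) → (83.2060,22.4773) → (178.2412,135.8917) → (84.7907,31.0210) → (120.8761,132.9244) → (13.7422,88.8804)

[6] `<path>` cubic bezier, #ff8800→score S456 F1806: (88.6340,115.9383) → (88.1037,94.5013) → (102.5384,69.0806) → (115.2782,49.9482) → (109.6631,47.3761)

(bCNC post)
(Date: synthetic)
G21
G90
G00 X32.0815 Y110.4571
M4 S366
G1 X65.8006 Y110.4571 F2556
G1 X65.8006 Y64.3225
G1 X32.0815 Y64.3225
G1 X32.0815 Y110.4571
M5
G00 X188.5235 Y82.1667
M4 S366
G1 X182.8012 Y80.5739 F2556
G1 X179.5181 Y85.5239
G1 X183.2113 Y90.1759
G1 X188.7769 Y88.1011
G1 X188.5235 Y82.1667
M5
G00 X61.4248 Y25.7597
M4 S366
G1 X85.2184 Y48.1469 F2556
G1 X133.2799 Y77.3173
G1 X182.5297 Y106.5532
G1 X209.8879 Y129.1372
M5
G00 X205.2343 Y96.5725
M4 S456
G1 X144.7711 Y69.4333 F1806
G1 X107.2435 Y26.1773
G1 X151.0768 Y109.6035
M5
G00 X128.0760 Y18.3096
M4 S456
G1 X83.2060 Y22.4773 F1806
G1 X178.2412 Y135.8917
G1 X84.7907 Y31.0210
G1 X120.8761 Y132.9244
G1 X13.7422 Y88.8804
M5
G00 X88.6340 Y115.9383
M4 S456
G1 X88.1037 Y94.5013 F1806
G1 X102.5384 Y69.0806
G1 X115.2782 Y49.9482
G1 X109.6631 Y47.3761
M5
G00 X0.0000 Y0.0000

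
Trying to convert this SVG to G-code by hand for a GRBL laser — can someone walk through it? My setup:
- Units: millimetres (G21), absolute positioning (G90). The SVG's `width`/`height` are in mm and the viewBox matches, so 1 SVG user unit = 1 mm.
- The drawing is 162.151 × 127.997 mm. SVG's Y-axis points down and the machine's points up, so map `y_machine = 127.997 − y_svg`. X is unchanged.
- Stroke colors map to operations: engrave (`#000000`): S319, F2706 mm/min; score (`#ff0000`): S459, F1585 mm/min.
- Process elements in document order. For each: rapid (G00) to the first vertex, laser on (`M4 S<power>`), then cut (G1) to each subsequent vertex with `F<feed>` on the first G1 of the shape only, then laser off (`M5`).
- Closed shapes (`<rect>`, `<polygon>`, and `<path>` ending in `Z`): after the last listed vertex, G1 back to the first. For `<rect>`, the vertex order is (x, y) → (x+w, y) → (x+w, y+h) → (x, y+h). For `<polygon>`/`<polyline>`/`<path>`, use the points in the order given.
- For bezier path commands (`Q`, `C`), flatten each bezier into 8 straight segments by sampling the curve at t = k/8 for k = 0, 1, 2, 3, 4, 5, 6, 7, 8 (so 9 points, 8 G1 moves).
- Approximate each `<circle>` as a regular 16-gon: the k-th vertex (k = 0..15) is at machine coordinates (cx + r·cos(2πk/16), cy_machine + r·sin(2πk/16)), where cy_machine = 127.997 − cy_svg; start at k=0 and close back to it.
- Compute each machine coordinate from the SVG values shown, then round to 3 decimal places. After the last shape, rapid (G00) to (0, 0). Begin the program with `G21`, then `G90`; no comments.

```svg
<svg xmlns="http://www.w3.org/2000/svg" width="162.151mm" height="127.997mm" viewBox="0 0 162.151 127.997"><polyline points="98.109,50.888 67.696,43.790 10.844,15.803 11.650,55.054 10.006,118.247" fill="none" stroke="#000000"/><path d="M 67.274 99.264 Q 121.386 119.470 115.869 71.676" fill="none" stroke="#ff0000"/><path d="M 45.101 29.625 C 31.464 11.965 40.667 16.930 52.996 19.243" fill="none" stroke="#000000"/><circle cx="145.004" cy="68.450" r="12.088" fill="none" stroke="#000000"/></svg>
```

G21
G90
G00 X98.109 Y77.109
M4 S319
G1 X67.696 Y84.207 F2706
G1 X10.844 Y112.194
G1 X11.650 Y72.943
G1 X10.006 Y9.750
M5
G00 X67.274 Y28.733
M4 S459
G1 X79.870 Y24.744 F1585
G1 X90.603 Y22.880
G1 X99.473 Y23.141
G1 X106.479 Y25.527
G1 X111.621 Y30.038
G1 X114.901 Y36.674
G1 X116.317 Y45.435
G1 X115.869 Y56.321
M5
G00 X45.101 Y98.372
M4 S319
G1 X41.019 Y103.983 F2706
G1 X38.848 Y107.770
G1 X38.355 Y110.028
G1 X39.311 Y111.053
G1 X41.484 Y111.142
G1 X44.643 Y110.591
G1 X48.558 Y109.696
G1 X52.996 Y108.754
M5
G00 X157.092 Y59.547
M4 S319
G1 X156.172 Y64.173 F2706
G1 X153.552 Y68.095
G1 X149.630 Y70.715
G1 X145.004 Y71.635
G1 X140.378 Y70.715
G1 X136.456 Y68.095
G1 X133.836 Y64.173
G1 X132.916 Y59.547
G1 X133.836 Y54.921
G1 X136.456 Y50.999
G1 X140.378 Y48.379
G1 X145.004 Y47.459
G1 X149.630 Y48.379
G1 X153.552 Y50.999
G1 X156.172 Y54.921
G1 X157.092 Y59.547
M5
G00 X0.000 Y0.000

Since the viewBox matches the mm dimensions, user units are millimetres directly. The only transform is the Y-flip y_m = 127.997 − y_svg.

Shape 1 is a open polyline drawn with `<polyline>`. Its stroke #000000 means engrave at S319, F2706. After flipping Y the toolpath is (98.109,77.109) → (67.696,84.207) → (10.844,112.194) → (11.650,72.943) → (10.006,9.750).

Shape 2 is a quadratic bezier drawn with `<path>`. Its stroke #ff0000 means score at S459, F1585. After flipping Y the toolpath is (67.274,28.733) → (79.870,24.744) → (90.603,22.880) → (99.473,23.141) → (106.479,25.527) → (111.621,30.038) → (114.901,36.674) → (116.317,45.435) → (115.869,56.321).

Shape 3 is a cubic bezier drawn with `<path>`. Its stroke #000000 means engrave at S319, F2706. After flipping Y the toolpath is (45.101,98.372) → (41.019,103.983) → (38.848,107.770) → (38.355,110.028) → (39.311,111.053) → (41.484,111.142) → (44.643,110.591) → (48.558,109.696) → (52.996,108.754).

Shape 4 is a circle drawn with `<circle>`. Its stroke #000000 means engrave at S319, F2706. After flipping Y the toolpath is (157.092,59.547) → (156.172,64.173) → (153.552,68.095) → (149.630,70.715) → (145.004,71.635) → (140.378,70.715) → (136.456,68.095) → (133.836,64.173) → (132.916,59.547) → (133.836,54.921) → (136.456,50.999) → (140.378,48.379) → (145.004,47.459) → (149.630,48.379) → (153.552,50.999) → (156.172,54.921) → (157.092,59.547), returning to the start.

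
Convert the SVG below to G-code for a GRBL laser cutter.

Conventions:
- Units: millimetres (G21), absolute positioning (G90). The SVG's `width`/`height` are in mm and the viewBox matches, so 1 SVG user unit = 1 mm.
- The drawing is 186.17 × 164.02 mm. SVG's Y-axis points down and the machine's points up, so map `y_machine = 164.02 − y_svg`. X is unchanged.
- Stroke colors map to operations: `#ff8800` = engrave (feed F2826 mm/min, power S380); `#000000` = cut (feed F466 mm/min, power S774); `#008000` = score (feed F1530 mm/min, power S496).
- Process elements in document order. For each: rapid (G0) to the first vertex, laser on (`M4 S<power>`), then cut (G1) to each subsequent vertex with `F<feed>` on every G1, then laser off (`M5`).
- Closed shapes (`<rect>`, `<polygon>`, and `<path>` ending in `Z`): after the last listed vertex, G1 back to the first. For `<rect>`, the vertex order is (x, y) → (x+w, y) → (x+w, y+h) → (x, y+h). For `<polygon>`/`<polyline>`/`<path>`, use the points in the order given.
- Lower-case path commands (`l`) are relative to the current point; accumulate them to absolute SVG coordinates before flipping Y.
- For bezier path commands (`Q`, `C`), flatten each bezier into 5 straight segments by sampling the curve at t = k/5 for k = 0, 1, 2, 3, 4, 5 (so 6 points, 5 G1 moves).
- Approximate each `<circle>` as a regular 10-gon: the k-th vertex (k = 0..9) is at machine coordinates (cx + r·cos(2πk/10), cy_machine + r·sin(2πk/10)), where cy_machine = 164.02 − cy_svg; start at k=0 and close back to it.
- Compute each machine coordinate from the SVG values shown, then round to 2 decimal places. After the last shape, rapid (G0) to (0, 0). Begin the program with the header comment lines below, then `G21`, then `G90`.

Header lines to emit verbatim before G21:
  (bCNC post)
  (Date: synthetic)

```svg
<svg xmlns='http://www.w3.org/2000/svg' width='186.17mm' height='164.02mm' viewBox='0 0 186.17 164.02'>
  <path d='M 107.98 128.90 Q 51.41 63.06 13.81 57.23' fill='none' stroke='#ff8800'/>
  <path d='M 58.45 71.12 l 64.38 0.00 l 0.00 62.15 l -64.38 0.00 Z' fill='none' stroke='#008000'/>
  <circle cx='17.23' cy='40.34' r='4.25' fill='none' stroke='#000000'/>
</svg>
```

(bCNC post)
(Date: synthetic)
G21
G90
G0 X107.98 Y35.12
M4 S380
G1 X86.11 Y59.06 F2826
G1 X65.76 Y78.19 F2826
G1 X46.93 Y92.52 F2826
G1 X29.61 Y102.06 F2826
G1 X13.81 Y106.79 F2826
M5
G0 X58.45 Y92.90
M4 S496
G1 X122.83 Y92.90 F1530
G1 X122.83 Y30.75 F1530
G1 X58.45 Y30.75 F1530
G1 X58.45 Y92.90 F1530
M5
G0 X21.48 Y123.68
M4 S774
G1 X20.67 Y126.18 F466
G1 X18.54 Y127.72 F466
G1 X15.92 Y127.72 F466
G1 X13.79 Y126.18 F466
G1 X12.98 Y123.68 F466
G1 X13.79 Y121.18 F466
G1 X15.92 Y119.64 F466
G1 X18.54 Y119.64 F466
G1 X20.67 Y121.18 F466
G1 X21.48 Y123.68 F466
M5
G0 X0.00 Y0.00

1 u = 1 mm; y_m = 164.02 − y.

[1] `<path>` quadratic bezier, #ff8800→engrave S380 F2826: (107.98,35.12) → (86.11,59.06) → (65.76,78.19) → (46.93,92.52) → (29.61,102.06) → (13.81,106.79)

[2] `<path>` rectangle, #008000→score S496 F1530: (58.45,92.90) → (122.83,92.90) → (122.83,30.75) → (58.45,30.75) → (58.45,92.90) (closed)

[3] `<circle>` circle, #000000→cut S774 F466: (21.48,123.68) → (20.67,126.18) → (18.54,127.72) → (15.92,127.72) → (13.79,126.18) → (12.98,123.68) → (13.79,121.18) → (15.92,119.64) → (18.54,119.64) → (20.67,121.18) → (21.48,123.68) (closed)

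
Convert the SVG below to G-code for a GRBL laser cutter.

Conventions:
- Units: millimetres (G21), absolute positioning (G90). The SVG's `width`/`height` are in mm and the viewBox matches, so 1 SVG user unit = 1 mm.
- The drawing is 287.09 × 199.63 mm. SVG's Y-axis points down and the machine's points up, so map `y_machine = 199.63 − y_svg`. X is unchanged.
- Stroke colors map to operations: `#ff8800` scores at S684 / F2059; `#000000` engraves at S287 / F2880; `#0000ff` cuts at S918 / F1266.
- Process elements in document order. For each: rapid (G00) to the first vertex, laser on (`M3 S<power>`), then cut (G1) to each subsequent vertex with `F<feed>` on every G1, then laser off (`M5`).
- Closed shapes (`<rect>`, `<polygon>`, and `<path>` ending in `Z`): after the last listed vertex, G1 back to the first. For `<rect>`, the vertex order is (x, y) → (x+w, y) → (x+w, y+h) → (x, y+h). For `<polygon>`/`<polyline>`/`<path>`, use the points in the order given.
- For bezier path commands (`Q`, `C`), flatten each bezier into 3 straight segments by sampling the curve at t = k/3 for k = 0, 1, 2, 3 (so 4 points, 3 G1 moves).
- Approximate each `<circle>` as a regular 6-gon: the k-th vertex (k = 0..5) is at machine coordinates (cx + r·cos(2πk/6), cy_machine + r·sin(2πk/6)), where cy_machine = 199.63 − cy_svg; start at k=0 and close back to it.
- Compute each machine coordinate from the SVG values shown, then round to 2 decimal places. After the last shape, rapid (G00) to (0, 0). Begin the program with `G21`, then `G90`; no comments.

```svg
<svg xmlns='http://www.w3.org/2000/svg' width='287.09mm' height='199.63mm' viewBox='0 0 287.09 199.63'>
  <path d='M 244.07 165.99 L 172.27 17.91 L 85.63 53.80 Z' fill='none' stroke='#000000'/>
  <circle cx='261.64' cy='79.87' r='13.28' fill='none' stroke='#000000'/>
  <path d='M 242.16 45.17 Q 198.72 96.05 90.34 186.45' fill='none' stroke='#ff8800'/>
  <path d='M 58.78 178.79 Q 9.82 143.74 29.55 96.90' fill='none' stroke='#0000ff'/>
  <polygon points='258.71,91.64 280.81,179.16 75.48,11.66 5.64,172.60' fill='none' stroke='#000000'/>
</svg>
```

G21
G90
G00 X244.07 Y33.64
M3 S287
G1 X172.27 Y181.72 F2880
G1 X85.63 Y145.83 F2880
G1 X244.07 Y33.64 F2880
M5
G00 X274.92 Y119.76
M3 S287
G1 X268.28 Y131.26 F2880
G1 X255.00 Y131.26 F2880
G1 X248.36 Y119.76 F2880
G1 X255.00 Y108.26 F2880
G1 X268.28 Y108.26 F2880
G1 X274.92 Y119.76 F2880
M5
G00 X242.16 Y154.46
M3 S684
G1 X205.98 Y116.15 F2059
G1 X155.38 Y69.06 F2059
G1 X90.34 Y13.18 F2059
M5
G00 X58.78 Y20.84
M3 S918
G1 X33.77 Y45.52 F1266
G1 X24.03 Y72.81 F1266
G1 X29.55 Y102.73 F1266
M5
G00 X258.71 Y107.99
M3 S287
G1 X280.81 Y20.47 F2880
G1 X75.48 Y187.97 F2880
G1 X5.64 Y27.03 F2880
G1 X258.71 Y107.99 F2880
M5
G00 X0.00 Y0.00

viewBox `0 0 287.09 199.63` with mm width/height → 1 unit = 1 mm. Flip: y_m = 199.63 − y_svg.

**Shape 1** — `<path>` closed polygon, stroke `#000000` → engrave (S287, F2880). Machine vertices: (244.07,33.64) → (172.27,181.72) → (85.63,145.83) → (244.07,33.64). Closed: final G1 returns to the first vertex.

**Shape 2** — `<circle>` circle, stroke `#000000` → engrave (S287, F2880). Machine vertices: (274.92,119.76) → (268.28,131.26) → (255.00,131.26) → (248.36,119.76) → (255.00,108.26) → (268.28,108.26) → (274.92,119.76). Closed: final G1 returns to the first vertex.

**Shape 3** — `<path>` quadratic bezier, stroke `#ff8800` → score (S684, F2059). Control points (SVG): P0=(242.16,45.17), P1=(198.72,96.05), P2=(90.34,186.45); sampled at t=k/3. Machine vertices: (242.16,154.46) → (205.98,116.15) → (155.38,69.06) → (90.34,13.18). Open path.

**Shape 4** — `<path>` quadratic bezier, stroke `#0000ff` → cut (S918, F1266). Control points (SVG): P0=(58.78,178.79), P1=(9.82,143.74), P2=(29.55,96.90); sampled at t=k/3. Machine vertices: (58.78,20.84) → (33.77,45.52) → (24.03,72.81) → (29.55,102.73). Open path.

**Shape 5** — `<polygon>` closed polygon, stroke `#000000` → engrave (S287, F2880). Machine vertices: (258.71,107.99) → (280.81,20.47) → (75.48,187.97) → (5.64,27.03) → (258.71,107.99). Closed: final G1 returns to the first vertex.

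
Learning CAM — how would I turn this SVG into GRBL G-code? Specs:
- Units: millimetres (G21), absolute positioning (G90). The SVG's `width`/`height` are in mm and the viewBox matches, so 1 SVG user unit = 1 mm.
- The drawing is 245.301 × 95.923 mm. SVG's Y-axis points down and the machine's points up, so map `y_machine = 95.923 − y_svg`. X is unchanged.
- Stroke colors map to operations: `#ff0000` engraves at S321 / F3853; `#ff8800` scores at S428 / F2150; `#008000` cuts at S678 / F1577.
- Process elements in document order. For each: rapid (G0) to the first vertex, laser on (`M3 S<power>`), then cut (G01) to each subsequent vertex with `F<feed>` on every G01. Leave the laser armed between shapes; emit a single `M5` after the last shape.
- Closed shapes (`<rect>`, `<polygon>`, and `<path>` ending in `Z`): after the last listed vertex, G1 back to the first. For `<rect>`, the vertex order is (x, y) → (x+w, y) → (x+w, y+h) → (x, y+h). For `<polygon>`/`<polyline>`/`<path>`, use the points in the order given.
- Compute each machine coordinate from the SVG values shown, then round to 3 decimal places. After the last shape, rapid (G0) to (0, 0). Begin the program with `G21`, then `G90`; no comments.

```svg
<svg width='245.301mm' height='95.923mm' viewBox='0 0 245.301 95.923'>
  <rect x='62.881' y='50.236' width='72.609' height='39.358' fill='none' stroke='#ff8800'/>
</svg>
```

G21
G90
G0 X62.881 Y45.687
M3 S428
G01 X135.490 Y45.687 F2150
G01 X135.490 Y6.329 F2150
G01 X62.881 Y6.329 F2150
G01 X62.881 Y45.687 F2150
M5
G0 X0.000 Y0.000

Since the viewBox matches the mm dimensions, user units are millimetres directly. The only transform is the Y-flip y_m = 95.923 − y_svg.

Shape 1 is a rectangle drawn with `<rect>`. Its stroke #ff8800 means score at S428, F2150. After flipping Y the toolpath is (62.881,45.687) → (135.490,45.687) → (135.490,6.329) → (62.881,6.329) → (62.881,45.687), returning to the start.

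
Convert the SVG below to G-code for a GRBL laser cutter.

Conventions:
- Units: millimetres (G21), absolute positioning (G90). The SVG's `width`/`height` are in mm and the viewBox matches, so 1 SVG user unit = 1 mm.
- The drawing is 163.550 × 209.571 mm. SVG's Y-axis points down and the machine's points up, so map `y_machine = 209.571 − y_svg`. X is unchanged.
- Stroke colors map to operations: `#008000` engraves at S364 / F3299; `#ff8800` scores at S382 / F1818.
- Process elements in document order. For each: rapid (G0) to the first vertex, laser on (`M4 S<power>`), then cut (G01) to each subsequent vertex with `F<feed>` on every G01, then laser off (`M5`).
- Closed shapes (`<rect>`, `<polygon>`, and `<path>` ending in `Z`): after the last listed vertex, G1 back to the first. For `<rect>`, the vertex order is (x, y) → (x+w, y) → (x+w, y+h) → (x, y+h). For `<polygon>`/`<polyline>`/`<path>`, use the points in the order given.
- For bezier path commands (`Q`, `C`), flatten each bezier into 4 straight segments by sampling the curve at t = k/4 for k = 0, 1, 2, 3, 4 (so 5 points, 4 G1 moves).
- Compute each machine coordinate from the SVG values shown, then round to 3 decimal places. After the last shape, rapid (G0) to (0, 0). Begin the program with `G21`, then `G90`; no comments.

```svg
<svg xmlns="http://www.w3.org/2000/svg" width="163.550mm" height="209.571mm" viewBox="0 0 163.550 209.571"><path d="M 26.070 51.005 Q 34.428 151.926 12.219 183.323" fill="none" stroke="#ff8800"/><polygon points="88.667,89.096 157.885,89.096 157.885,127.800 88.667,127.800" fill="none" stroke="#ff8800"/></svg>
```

1 u = 1 mm; y_m = 209.571 − y.

[1] `<path>` quadratic bezier, #ff8800→score S382 F1818: (26.070,158.566) → (28.339,112.451) → (26.786,75.026) → (21.413,46.292) → (12.219,26.248)

[2] `<polygon>` rectangle, #ff8800→score S382 F1818: (88.667,120.475) → (157.885,120.475) → (157.885,81.771) → (88.667,81.771) → (88.667,120.475) (closed)

G21
G90
G0 X26.070 Y158.566
M4 S382
G01 X28.339 Y112.451 F1818
G01 X26.786 Y75.026 F1818
G01 X21.413 Y46.292 F1818
G01 X12.219 Y26.248 F1818
M5
G0 X88.667 Y120.475
M4 S382
G01 X157.885 Y120.475 F1818
G01 X157.885 Y81.771 F1818
G01 X88.667 Y81.771 F1818
G01 X88.667 Y120.475 F1818
M5
G0 X0.000 Y0.000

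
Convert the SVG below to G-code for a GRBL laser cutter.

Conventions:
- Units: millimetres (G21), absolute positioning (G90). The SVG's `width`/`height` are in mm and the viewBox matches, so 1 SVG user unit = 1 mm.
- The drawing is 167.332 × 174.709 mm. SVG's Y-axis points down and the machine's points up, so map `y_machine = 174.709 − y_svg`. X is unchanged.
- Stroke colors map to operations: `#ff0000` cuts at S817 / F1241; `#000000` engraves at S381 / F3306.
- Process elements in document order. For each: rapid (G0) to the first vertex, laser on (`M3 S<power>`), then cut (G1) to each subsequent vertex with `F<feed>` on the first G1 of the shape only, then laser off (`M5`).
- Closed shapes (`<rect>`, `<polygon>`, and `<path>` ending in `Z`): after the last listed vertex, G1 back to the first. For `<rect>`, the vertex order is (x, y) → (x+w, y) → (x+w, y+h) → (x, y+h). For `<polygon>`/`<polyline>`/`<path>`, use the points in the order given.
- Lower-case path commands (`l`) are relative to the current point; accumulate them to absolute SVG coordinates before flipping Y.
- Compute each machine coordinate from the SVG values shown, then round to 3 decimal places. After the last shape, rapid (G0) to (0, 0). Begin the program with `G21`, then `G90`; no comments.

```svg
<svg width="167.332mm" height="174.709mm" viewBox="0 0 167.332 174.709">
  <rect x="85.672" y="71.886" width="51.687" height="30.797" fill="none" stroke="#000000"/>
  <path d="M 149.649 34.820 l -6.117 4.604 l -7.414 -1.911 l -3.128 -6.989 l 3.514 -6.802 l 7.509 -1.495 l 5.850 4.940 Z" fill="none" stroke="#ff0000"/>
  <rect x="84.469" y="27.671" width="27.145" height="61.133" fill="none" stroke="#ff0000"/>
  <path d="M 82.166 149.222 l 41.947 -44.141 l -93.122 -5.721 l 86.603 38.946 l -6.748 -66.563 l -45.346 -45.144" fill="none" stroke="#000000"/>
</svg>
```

G21
G90
G0 X85.672 Y102.823
M3 S381
G1 X137.359 Y102.823 F3306
G1 X137.359 Y72.026
G1 X85.672 Y72.026
G1 X85.672 Y102.823
M5
G0 X149.649 Y139.889
M3 S817
G1 X143.532 Y135.285 F1241
G1 X136.118 Y137.196
G1 X132.990 Y144.185
G1 X136.504 Y150.987
G1 X144.013 Y152.482
G1 X149.863 Y147.542
G1 X149.649 Y139.889
M5
G0 X84.469 Y147.038
M3 S817
G1 X111.614 Y147.038 F1241
G1 X111.614 Y85.905
G1 X84.469 Y85.905
G1 X84.469 Y147.038
M5
G0 X82.166 Y25.487
M3 S381
G1 X124.113 Y69.628 F3306
G1 X30.991 Y75.349
G1 X117.594 Y36.403
G1 X110.846 Y102.966
G1 X65.500 Y148.110
M5
G0 X0.000 Y0.000

Since the viewBox matches the mm dimensions, user units are millimetres directly. The only transform is the Y-flip y_m = 174.709 − y_svg.

Shape 1 is a rectangle drawn with `<rect>`. Its stroke #000000 means engrave at S381, F3306. After flipping Y the toolpath is (85.672,102.823) → (137.359,102.823) → (137.359,72.026) → (85.672,72.026) → (85.672,102.823), returning to the start.

Shape 2 is a regular polygon drawn with `<path>`. Its stroke #ff0000 means cut at S817, F1241. After flipping Y the toolpath is (149.649,139.889) → (143.532,135.285) → (136.118,137.196) → (132.990,144.185) → (136.504,150.987) → (144.013,152.482) → (149.863,147.542) → (149.649,139.889), returning to the start.

Shape 3 is a rectangle drawn with `<rect>`. Its stroke #ff0000 means cut at S817, F1241. After flipping Y the toolpath is (84.469,147.038) → (111.614,147.038) → (111.614,85.905) → (84.469,85.905) → (84.469,147.038), returning to the start.

Shape 4 is a open polyline drawn with `<path>`. Its stroke #000000 means engrave at S381, F3306. After flipping Y the toolpath is (82.166,25.487) → (124.113,69.628) → (30.991,75.349) → (117.594,36.403) → (110.846,102.966) → (65.500,148.110).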